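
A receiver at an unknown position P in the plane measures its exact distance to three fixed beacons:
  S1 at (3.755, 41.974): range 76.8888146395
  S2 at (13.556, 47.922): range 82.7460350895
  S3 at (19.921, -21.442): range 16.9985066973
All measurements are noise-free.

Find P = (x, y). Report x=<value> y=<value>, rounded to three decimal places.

eq1: (x − 3.755)² + (y − 41.974)² = 76.8888146395²
eq2: (x − 13.556)² + (y − 47.922)² = 82.7460350895²
eq3: (x − 19.921)² + (y + 21.442)² = 16.9985066973²
eq3−eq1, eq3−eq2 (x²,y² cancel):
  -32.332·x + 126.832·y = -4703.629491
  -12.730·x + 138.728·y = -4934.279478
det = -32.332·138.728 − 126.832·-12.730 = -2870.782336
x = (-4703.629491·138.728 − 126.832·-4934.279478) / -2870.782336 = 9.300802
y = (-32.332·-4934.279478 − -4703.629491·-12.730) / -2870.782336 = -34.714551

x=9.301 y=-34.715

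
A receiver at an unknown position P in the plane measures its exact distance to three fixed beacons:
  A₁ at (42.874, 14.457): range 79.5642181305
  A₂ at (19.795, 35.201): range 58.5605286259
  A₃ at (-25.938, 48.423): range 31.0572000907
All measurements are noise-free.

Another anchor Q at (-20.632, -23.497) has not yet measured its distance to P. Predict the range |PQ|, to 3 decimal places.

45.598

eq1: (x − 42.874)² + (y − 14.457)² = 79.5642181305²
eq2: (x − 19.795)² + (y − 35.201)² = 58.5605286259²
eq3: (x + 25.938)² + (y − 48.423)² = 31.0572000907²
eq2−eq1, eq2−eq3 (x²,y² cancel):
  46.158·x − 41.488·y = -2484.896995
  -91.466·x + 26.444·y = 3851.400182
det = 46.158·26.444 − -41.488·-91.466 = -2574.139256
x = (-2484.896995·26.444 − -41.488·3851.400182) / -2574.139256 = -36.546692
y = (46.158·3851.400182 − -2484.896995·-91.466) / -2574.139256 = 19.233870
|P − Q| = √((-36.546692 − -20.632)² + (19.233870 − -23.497)²) = 45.598296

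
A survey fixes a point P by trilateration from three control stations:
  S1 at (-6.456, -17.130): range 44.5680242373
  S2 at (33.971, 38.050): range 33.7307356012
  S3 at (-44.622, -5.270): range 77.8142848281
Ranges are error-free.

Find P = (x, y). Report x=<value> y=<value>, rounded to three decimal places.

eq1: (x + 6.456)² + (y + 17.130)² = 44.5680242373²
eq2: (x − 33.971)² + (y − 38.050)² = 33.7307356012²
eq3: (x + 44.622)² + (y + 5.270)² = 77.8142848281²
eq1−eq3, eq1−eq2 (x²,y² cancel):
  -76.332·x + 23.720·y = -2384.975191
  80.854·x + 110.360·y = 3115.260765
det = -76.332·110.360 − 23.720·80.854 = -10341.856400
x = (-2384.975191·110.360 − 23.720·3115.260765) / -10341.856400 = 32.595681
y = (-76.332·3115.260765 − -2384.975191·80.854) / -10341.856400 = 4.347314

x=32.596 y=4.347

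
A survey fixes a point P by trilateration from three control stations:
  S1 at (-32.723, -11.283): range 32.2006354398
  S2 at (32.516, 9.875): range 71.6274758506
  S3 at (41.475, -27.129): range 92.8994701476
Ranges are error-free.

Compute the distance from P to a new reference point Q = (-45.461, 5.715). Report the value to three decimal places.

eq1: (x + 32.723)² + (y + 11.283)² = 32.2006354398²
eq2: (x − 32.516)² + (y − 9.875)² = 71.6274758506²
eq3: (x − 41.475)² + (y + 27.129)² = 92.8994701476²
eq2−eq3, eq2−eq1 (x²,y² cancel):
  17.918·x − 74.008·y = -2198.463872
  -130.478·x − 42.316·y = 4136.909311
det = 17.918·-42.316 − -74.008·-130.478 = -10414.633912
x = (-2198.463872·-42.316 − -74.008·4136.909311) / -10414.633912 = -38.330160
y = (17.918·4136.909311 − -2198.463872·-130.478) / -10414.633912 = 20.425685
|P − Q| = √((-38.330160 − -45.461)² + (20.425685 − 5.715)²) = 16.347878

16.348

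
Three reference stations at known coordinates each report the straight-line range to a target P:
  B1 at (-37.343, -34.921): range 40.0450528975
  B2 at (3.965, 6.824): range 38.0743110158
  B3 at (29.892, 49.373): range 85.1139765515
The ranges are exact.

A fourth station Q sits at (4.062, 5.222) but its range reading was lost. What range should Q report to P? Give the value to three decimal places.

36.477

eq1: (x + 37.343)² + (y + 34.921)² = 40.0450528975²
eq2: (x − 3.965)² + (y − 6.824)² = 38.0743110158²
eq3: (x − 29.892)² + (y − 49.373)² = 85.1139765515²
eq3−eq1, eq3−eq2 (x²,y² cancel):
  -134.470·x − 168.588·y = 4923.533840
  -51.854·x − 85.098·y = 2525.799253
det = -134.470·-85.098 − -168.588·-51.854 = 2701.165908
x = (4923.533840·-85.098 − -168.588·2525.799253) / 2701.165908 = 2.530967
y = (-134.470·2525.799253 − 4923.533840·-51.854) / 2701.165908 = -31.223296
|P − Q| = √((2.530967 − 4.062)² + (-31.223296 − 5.222)²) = 36.477440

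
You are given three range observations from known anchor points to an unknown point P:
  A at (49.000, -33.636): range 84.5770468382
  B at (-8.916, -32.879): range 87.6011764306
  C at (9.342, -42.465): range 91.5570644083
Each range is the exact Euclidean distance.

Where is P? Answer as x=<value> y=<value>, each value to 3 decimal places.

x=25.595 y=47.638

eq1: (x − 49.000)² + (y + 33.636)² = 84.5770468382²
eq2: (x + 8.916)² + (y + 32.879)² = 87.6011764306²
eq3: (x − 9.342)² + (y + 42.465)² = 91.5570644083²
eq3−eq1, eq3−eq2 (x²,y² cancel):
  79.316·x + 17.658·y = 2871.250498
  -36.516·x + 19.172·y = -21.295561
det = 79.316·19.172 − 17.658·-36.516 = 2165.445880
x = (2871.250498·19.172 − 17.658·-21.295561) / 2165.445880 = 25.594568
y = (79.316·-21.295561 − 2871.250498·-36.516) / 2165.445880 = 47.637997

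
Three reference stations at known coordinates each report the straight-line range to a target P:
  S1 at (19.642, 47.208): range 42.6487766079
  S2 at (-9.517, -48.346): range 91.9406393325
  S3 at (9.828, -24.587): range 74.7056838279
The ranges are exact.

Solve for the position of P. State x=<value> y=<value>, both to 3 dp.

x=-22.761 y=42.636

eq1: (x − 19.642)² + (y − 47.208)² = 42.6487766079²
eq2: (x + 9.517)² + (y + 48.346)² = 91.9406393325²
eq3: (x − 9.828)² + (y + 24.587)² = 74.7056838279²
eq1−eq3, eq1−eq2 (x²,y² cancel):
  -19.628·x − 143.590·y = -5675.314325
  -58.318·x − 191.108·y = -6820.657438
det = -19.628·-191.108 − -143.590·-58.318 = -4622.813796
x = (-5675.314325·-191.108 − -143.590·-6820.657438) / -4622.813796 = -22.760979
y = (-19.628·-6820.657438 − -5675.314325·-58.318) / -4622.813796 = 42.635746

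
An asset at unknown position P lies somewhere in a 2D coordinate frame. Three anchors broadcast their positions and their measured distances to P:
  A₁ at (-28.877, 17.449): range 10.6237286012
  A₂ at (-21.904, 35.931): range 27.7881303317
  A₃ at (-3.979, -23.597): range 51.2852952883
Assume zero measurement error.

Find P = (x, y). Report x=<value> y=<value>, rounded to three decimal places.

x=-38.909 y=13.954

eq1: (x + 28.877)² + (y − 17.449)² = 10.6237286012²
eq2: (x + 21.904)² + (y − 35.931)² = 27.7881303317²
eq3: (x + 3.979)² + (y + 23.597)² = 51.2852952883²
eq1−eq3, eq1−eq2 (x²,y² cancel):
  49.796·x − 82.092·y = -3083.015783
  13.946·x + 36.964·y = -26.843331
det = 49.796·36.964 − -82.092·13.946 = 2985.514376
x = (-3083.015783·36.964 − -82.092·-26.843331) / 2985.514376 = -38.909281
y = (49.796·-26.843331 − -3083.015783·13.946) / 2985.514376 = 13.953725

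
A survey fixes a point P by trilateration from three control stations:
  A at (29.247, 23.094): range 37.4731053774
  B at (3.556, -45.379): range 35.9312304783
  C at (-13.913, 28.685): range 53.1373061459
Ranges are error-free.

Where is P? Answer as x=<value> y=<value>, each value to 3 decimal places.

eq1: (x − 29.247)² + (y − 23.094)² = 37.4731053774²
eq2: (x − 3.556)² + (y + 45.379)² = 35.9312304783²
eq3: (x + 13.913)² + (y − 28.685)² = 53.1373061459²
eq2−eq1, eq2−eq3 (x²,y² cancel):
  51.382·x + 136.946·y = -796.359235
  -34.938·x + 148.128·y = -2588.017964
det = 51.382·148.128 − 136.946·-34.938 = 12395.732244
x = (-796.359235·148.128 − 136.946·-2588.017964) / 12395.732244 = 19.075566
y = (51.382·-2588.017964 − -796.359235·-34.938) / 12395.732244 = -12.972266

x=19.076 y=-12.972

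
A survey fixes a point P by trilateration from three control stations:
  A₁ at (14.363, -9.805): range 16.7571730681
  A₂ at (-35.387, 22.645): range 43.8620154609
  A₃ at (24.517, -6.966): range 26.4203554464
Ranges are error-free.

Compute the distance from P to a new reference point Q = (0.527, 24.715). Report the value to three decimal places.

eq1: (x − 14.363)² + (y + 9.805)² = 16.7571730681²
eq2: (x + 35.387)² + (y − 22.645)² = 43.8620154609²
eq3: (x − 24.517)² + (y + 6.966)² = 26.4203554464²
eq3−eq1, eq3−eq2 (x²,y² cancel):
  -20.308·x − 5.678·y = 70.057682
  -119.808·x + 59.222·y = -110.413869
det = -20.308·59.222 − -5.678·-119.808 = -1882.950200
x = (70.057682·59.222 − -5.678·-110.413869) / -1882.950200 = -1.870483
y = (-20.308·-110.413869 − 70.057682·-119.808) / -1882.950200 = -5.648453
|P − Q| = √((-1.870483 − 0.527)² + (-5.648453 − 24.715)²) = 30.457958

30.458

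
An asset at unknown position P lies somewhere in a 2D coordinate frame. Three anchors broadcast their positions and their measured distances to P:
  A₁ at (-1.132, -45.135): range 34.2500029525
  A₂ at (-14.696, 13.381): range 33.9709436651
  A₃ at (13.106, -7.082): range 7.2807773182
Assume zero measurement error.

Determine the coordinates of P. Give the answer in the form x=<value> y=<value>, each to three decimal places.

x=7.803 y=-12.071

eq1: (x + 1.132)² + (y + 45.135)² = 34.2500029525²
eq2: (x + 14.696)² + (y − 13.381)² = 33.9709436651²
eq3: (x − 13.106)² + (y + 7.082)² = 7.2807773182²
eq1−eq3, eq1−eq2 (x²,y² cancel):
  28.476·x + 76.106·y = -696.474705
  -27.128·x + 117.032·y = -1624.388383
det = 28.476·117.032 − 76.106·-27.128 = 5397.206800
x = (-696.474705·117.032 − 76.106·-1624.388383) / 5397.206800 = 7.803272
y = (28.476·-1624.388383 − -696.474705·-27.128) / 5397.206800 = -12.071068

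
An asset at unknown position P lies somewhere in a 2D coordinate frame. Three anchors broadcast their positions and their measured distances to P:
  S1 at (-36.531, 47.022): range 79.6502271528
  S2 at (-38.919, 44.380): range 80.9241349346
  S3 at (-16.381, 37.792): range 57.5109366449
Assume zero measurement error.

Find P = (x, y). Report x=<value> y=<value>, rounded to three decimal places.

x=37.141 y=16.746

eq1: (x + 36.531)² + (y − 47.022)² = 79.6502271528²
eq2: (x + 38.919)² + (y − 44.380)² = 80.9241349346²
eq3: (x + 16.381)² + (y − 37.792)² = 57.5109366449²
eq2−eq1, eq2−eq3 (x²,y² cancel):
  4.776·x + 5.284·y = 265.866413
  45.076·x − 13.176·y = 1453.507245
det = 4.776·-13.176 − 5.284·45.076 = -301.110160
x = (265.866413·-13.176 − 5.284·1453.507245) / -301.110160 = 37.140521
y = (4.776·1453.507245 − 265.866413·45.076) / -301.110160 = 16.745512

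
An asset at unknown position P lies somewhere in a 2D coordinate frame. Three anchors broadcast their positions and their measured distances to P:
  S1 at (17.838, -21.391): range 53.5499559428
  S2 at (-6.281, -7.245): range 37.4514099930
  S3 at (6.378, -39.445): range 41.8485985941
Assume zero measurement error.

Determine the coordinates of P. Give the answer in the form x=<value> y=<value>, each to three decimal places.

eq1: (x − 17.838)² + (y + 21.391)² = 53.5499559428²
eq2: (x + 6.281)² + (y + 7.245)² = 37.4514099930²
eq3: (x − 6.378)² + (y + 39.445)² = 41.8485985941²
eq3−eq2, eq3−eq1 (x²,y² cancel):
  -25.318·x + 64.400·y = -1155.948829
  22.920·x + 36.108·y = -1937.110361
det = -25.318·36.108 − 64.400·22.920 = -2390.230344
x = (-1155.948829·36.108 − 64.400·-1937.110361) / -2390.230344 = -34.729250
y = (-25.318·-1937.110361 − -1155.948829·22.920) / -2390.230344 = -31.602857

x=-34.729 y=-31.603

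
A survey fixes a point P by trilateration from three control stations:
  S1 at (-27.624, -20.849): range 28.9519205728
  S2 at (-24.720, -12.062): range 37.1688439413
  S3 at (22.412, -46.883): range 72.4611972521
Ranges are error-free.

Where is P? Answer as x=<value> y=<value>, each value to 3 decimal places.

x=-49.682 y=-39.601

eq1: (x + 27.624)² + (y + 20.849)² = 28.9519205728²
eq2: (x + 24.720)² + (y + 12.062)² = 37.1688439413²
eq3: (x − 22.412)² + (y + 46.883)² = 72.4611972521²
eq3−eq2, eq3−eq1 (x²,y² cancel):
  -94.264·x + 69.642·y = 1925.358958
  -100.072·x + 52.068·y = 2909.864146
det = -94.264·52.068 − 69.642·-100.072 = 2061.076272
x = (1925.358958·52.068 − 69.642·2909.864146) / 2061.076272 = -49.682377
y = (-94.264·2909.864146 − 1925.358958·-100.072) / 2061.076272 = -39.601112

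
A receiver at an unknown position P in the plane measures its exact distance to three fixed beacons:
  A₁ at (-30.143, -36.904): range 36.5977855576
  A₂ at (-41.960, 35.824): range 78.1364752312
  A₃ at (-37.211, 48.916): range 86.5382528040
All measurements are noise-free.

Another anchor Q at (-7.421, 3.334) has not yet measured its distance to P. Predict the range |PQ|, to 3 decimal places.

32.438

eq1: (x + 30.143)² + (y + 36.904)² = 36.5977855576²
eq2: (x + 41.960)² + (y − 35.824)² = 78.1364752312²
eq3: (x + 37.211)² + (y − 48.916)² = 86.5382528040²
eq2−eq3, eq2−eq1 (x²,y² cancel):
  9.498·x + 26.184·y = -650.127436
  23.634·x − 145.456·y = 3992.415943
det = 9.498·-145.456 − 26.184·23.634 = -2000.373744
x = (-650.127436·-145.456 − 26.184·3992.415943) / -2000.373744 = 4.985310
y = (9.498·3992.415943 − -650.127436·23.634) / -2000.373744 = -26.637561
|P − Q| = √((4.985310 − -7.421)² + (-26.637561 − 3.334)²) = 32.437802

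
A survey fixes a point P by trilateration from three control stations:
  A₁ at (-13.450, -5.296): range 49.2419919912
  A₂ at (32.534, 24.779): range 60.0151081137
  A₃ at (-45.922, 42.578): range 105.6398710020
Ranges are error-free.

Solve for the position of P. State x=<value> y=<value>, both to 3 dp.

eq1: (x + 13.450)² + (y + 5.296)² = 49.2419919912²
eq2: (x − 32.534)² + (y − 24.779)² = 60.0151081137²
eq3: (x + 45.922)² + (y − 42.578)² = 105.6398710020²
eq2−eq1, eq2−eq3 (x²,y² cancel):
  -91.968·x − 60.150·y = -286.470454
  -156.912·x + 35.598·y = -5308.712972
det = -91.968·35.598 − -60.150·-156.912 = -12712.133664
x = (-286.470454·35.598 − -60.150·-5308.712972) / -12712.133664 = 25.921444
y = (-91.968·-5308.712972 − -286.470454·-156.912) / -12712.133664 = -34.870705

x=25.921 y=-34.871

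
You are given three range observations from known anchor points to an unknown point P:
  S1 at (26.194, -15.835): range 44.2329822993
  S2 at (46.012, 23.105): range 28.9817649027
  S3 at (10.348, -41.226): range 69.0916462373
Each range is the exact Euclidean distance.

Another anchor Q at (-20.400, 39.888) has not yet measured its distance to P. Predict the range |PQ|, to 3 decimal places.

eq1: (x − 26.194)² + (y + 15.835)² = 44.2329822993²
eq2: (x − 46.012)² + (y − 23.105)² = 28.9817649027²
eq3: (x − 10.348)² + (y + 41.226)² = 69.0916462373²
eq3−eq1, eq3−eq2 (x²,y² cancel):
  31.692·x + 50.782·y = 1947.307538
  71.328·x + 128.662·y = 4777.993872
det = 31.692·128.662 − 50.782·71.328 = 455.377608
x = (1947.307538·128.662 − 50.782·4777.993872) / 455.377608 = 17.366681
y = (31.692·4777.993872 − 1947.307538·71.328) / 455.377608 = 27.508225
|P − Q| = √((17.366681 − -20.400)² + (27.508225 − 39.888)²) = 39.743943

39.744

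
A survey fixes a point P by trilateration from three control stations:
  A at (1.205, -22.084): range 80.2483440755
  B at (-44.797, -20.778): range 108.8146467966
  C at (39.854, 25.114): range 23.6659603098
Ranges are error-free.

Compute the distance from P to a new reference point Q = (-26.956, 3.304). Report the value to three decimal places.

eq1: (x − 1.205)² + (y + 22.084)² = 80.2483440755²
eq2: (x + 44.797)² + (y + 20.778)² = 108.8146467966²
eq3: (x − 39.854)² + (y − 25.114)² = 23.6659603098²
eq1−eq2, eq1−eq3 (x²,y² cancel):
  -92.004·x + 2.612·y = -3451.489219
  77.298·x + 94.396·y = 7609.618280
det = -92.004·94.396 − 2.612·77.298 = -8886.711960
x = (-3451.489219·94.396 − 2.612·7609.618280) / -8886.711960 = 38.898875
y = (-92.004·7609.618280 − -3451.489219·77.298) / -8886.711960 = 48.760679
|P − Q| = √((38.898875 − -26.956)² + (48.760679 − 3.304)²) = 80.019836

80.020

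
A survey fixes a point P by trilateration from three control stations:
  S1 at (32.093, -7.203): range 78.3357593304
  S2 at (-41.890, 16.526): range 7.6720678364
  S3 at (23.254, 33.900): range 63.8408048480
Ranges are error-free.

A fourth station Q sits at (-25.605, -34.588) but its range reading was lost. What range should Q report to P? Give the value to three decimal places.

60.194

eq1: (x − 32.093)² + (y + 7.203)² = 78.3357593304²
eq2: (x + 41.890)² + (y − 16.526)² = 7.6720678364²
eq3: (x − 23.254)² + (y − 33.900)² = 63.8408048480²
eq3−eq1, eq3−eq2 (x²,y² cancel):
  17.678·x − 82.206·y = -2668.957484
  -130.288·x − 34.748·y = 4354.709999
det = 17.678·-34.748 − -82.206·-130.288 = -11324.730472
x = (-2668.957484·-34.748 − -82.206·4354.709999) / -11324.730472 = -39.799996
y = (17.678·4354.709999 − -2668.957484·-130.288) / -11324.730472 = 23.907904
|P − Q| = √((-39.799996 − -25.605)² + (23.907904 − -34.588)²) = 60.193593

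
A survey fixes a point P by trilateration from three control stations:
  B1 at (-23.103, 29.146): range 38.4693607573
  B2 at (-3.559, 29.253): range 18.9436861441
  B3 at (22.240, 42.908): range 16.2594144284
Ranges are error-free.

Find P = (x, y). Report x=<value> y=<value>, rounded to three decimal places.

x=15.354 y=28.179

eq1: (x + 23.103)² + (y − 29.146)² = 38.4693607573²
eq2: (x + 3.559)² + (y − 29.253)² = 18.9436861441²
eq3: (x − 22.240)² + (y − 42.908)² = 16.2594144284²
eq2−eq1, eq2−eq3 (x²,y² cancel):
  -39.088·x − 0.214·y = -606.195037
  51.598·x + 27.310·y = 1561.804261
det = -39.088·27.310 − -0.214·51.598 = -1056.451308
x = (-606.195037·27.310 − -0.214·1561.804261) / -1056.451308 = 15.354196
y = (-39.088·1561.804261 − -606.195037·51.598) / -1056.451308 = 28.178633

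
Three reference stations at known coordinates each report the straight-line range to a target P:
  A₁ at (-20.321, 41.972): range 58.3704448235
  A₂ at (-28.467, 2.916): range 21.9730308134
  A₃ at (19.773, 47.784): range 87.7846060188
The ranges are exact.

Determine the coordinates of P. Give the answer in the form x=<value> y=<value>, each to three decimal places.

x=-45.856 y=-10.517

eq1: (x + 20.321)² + (y − 41.972)² = 58.3704448235²
eq2: (x + 28.467)² + (y − 2.916)² = 21.9730308134²
eq3: (x − 19.773)² + (y − 47.784)² = 87.7846060188²
eq2−eq1, eq2−eq3 (x²,y² cancel):
  16.292·x + 78.112·y = -1568.576066
  96.480·x + 89.736·y = -5367.913931
det = 16.292·89.736 − 78.112·96.480 = -6074.266848
x = (-1568.576066·89.736 − 78.112·-5367.913931) / -6074.266848 = -45.855863
y = (16.292·-5367.913931 − -1568.576066·96.480) / -6074.266848 = -10.516852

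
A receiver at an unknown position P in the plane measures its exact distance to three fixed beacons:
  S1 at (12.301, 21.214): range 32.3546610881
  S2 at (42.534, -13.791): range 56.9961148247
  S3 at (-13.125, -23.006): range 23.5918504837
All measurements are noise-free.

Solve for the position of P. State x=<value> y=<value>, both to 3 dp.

x=-12.620 y=0.580

eq1: (x − 12.301)² + (y − 21.214)² = 32.3546610881²
eq2: (x − 42.534)² + (y + 13.791)² = 56.9961148247²
eq3: (x + 13.125)² + (y + 23.006)² = 23.5918504837²
eq1−eq3, eq1−eq2 (x²,y² cancel):
  -50.852·x − 88.440·y = 590.441949
  60.466·x − 70.010·y = -803.748571
det = -50.852·-70.010 − -88.440·60.466 = 8907.761560
x = (590.441949·-70.010 − -88.440·-803.748571) / 8907.761560 = -12.620495
y = (-50.852·-803.748571 − 590.441949·60.466) / 8907.761560 = 0.580456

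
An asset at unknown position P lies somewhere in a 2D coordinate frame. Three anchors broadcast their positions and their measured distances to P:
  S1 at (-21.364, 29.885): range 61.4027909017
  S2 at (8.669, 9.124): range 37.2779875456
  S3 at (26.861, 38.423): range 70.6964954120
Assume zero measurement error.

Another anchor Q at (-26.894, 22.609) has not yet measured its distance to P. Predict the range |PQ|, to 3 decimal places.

57.162

eq1: (x + 21.364)² + (y − 29.885)² = 61.4027909017²
eq2: (x − 8.669)² + (y − 9.124)² = 37.2779875456²
eq3: (x − 26.861)² + (y − 38.423)² = 70.6964954120²
eq2−eq3, eq2−eq1 (x²,y² cancel):
  36.384·x + 58.598·y = -1568.904795
  -60.066·x + 41.522·y = -1189.519591
det = 36.384·41.522 − 58.598·-60.066 = 5030.483916
x = (-1568.904795·41.522 − 58.598·-1189.519591) / 5030.483916 = 0.906355
y = (36.384·-1189.519591 − -1568.904795·-60.066) / 5030.483916 = -27.336797
|P − Q| = √((0.906355 − -26.894)² + (-27.336797 − 22.609)²) = 57.161546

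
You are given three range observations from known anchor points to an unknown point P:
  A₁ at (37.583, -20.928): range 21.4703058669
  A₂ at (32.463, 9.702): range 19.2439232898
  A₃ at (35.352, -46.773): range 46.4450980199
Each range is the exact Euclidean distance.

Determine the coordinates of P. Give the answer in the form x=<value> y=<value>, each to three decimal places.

eq1: (x − 37.583)² + (y + 20.928)² = 21.4703058669²
eq2: (x − 32.463)² + (y − 9.702)² = 19.2439232898²
eq3: (x − 35.352)² + (y + 46.773)² = 46.4450980199²
eq1−eq2, eq1−eq3 (x²,y² cancel):
  -10.240·x + 61.260·y = -611.842450
  -4.462·x − 51.690·y = -109.158736
det = -10.240·-51.690 − 61.260·-4.462 = 802.647720
x = (-611.842450·-51.690 − 61.260·-109.158736) / 802.647720 = 47.733519
y = (-10.240·-109.158736 − -611.842450·-4.462) / 802.647720 = -2.008671

x=47.734 y=-2.009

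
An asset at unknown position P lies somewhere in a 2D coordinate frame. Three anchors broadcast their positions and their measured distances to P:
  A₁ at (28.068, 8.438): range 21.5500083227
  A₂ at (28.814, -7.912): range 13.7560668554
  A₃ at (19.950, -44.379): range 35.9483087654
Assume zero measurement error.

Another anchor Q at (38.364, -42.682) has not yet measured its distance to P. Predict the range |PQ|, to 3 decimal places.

41.141

eq1: (x − 28.068)² + (y − 8.438)² = 21.5500083227²
eq2: (x − 28.814)² + (y + 7.912)² = 13.7560668554²
eq3: (x − 19.950)² + (y + 44.379)² = 35.9483087654²
eq3−eq2, eq3−eq1 (x²,y² cancel):
  17.728·x + 72.934·y = -371.600273
  16.236·x + 105.634·y = -680.607629
det = 17.728·105.634 − 72.934·16.236 = 688.523128
x = (-371.600273·105.634 − 72.934·-680.607629) / 688.523128 = 15.084190
y = (17.728·-680.607629 − -371.600273·16.236) / 688.523128 = -8.761521
|P − Q| = √((15.084190 − 38.364)² + (-8.761521 − -42.682)²) = 41.140594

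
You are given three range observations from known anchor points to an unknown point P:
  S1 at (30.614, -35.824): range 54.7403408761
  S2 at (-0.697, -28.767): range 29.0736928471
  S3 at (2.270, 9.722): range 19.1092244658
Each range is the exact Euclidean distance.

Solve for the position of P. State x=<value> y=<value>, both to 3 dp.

x=-12.623 y=-2.252

eq1: (x − 30.614)² + (y + 35.824)² = 54.7403408761²
eq2: (x + 0.697)² + (y + 28.767)² = 29.0736928471²
eq3: (x − 2.270)² + (y − 9.722)² = 19.1092244658²
eq1−eq2, eq1−eq3 (x²,y² cancel):
  -62.622·x + 14.114·y = 758.675429
  -56.688·x + 91.092·y = 510.436672
det = -62.622·91.092 − 14.114·-56.688 = -4904.268792
x = (758.675429·91.092 − 14.114·510.436672) / -4904.268792 = -12.622668
y = (-62.622·510.436672 − 758.675429·-56.688) / -4904.268792 = -2.251758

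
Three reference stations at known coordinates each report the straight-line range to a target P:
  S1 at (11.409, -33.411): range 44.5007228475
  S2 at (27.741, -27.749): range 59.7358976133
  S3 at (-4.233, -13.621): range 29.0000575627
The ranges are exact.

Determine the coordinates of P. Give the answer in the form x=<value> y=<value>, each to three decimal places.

eq1: (x − 11.409)² + (y + 33.411)² = 44.5007228475²
eq2: (x − 27.741)² + (y + 27.749)² = 59.7358976133²
eq3: (x + 4.233)² + (y + 13.621)² = 29.0000575627²
eq1−eq2, eq1−eq3 (x²,y² cancel):
  32.664·x + 11.324·y = -1294.953250
  -31.284·x + 39.580·y = 96.300723
det = 32.664·39.580 − 11.324·-31.284 = 1647.101136
x = (-1294.953250·39.580 − 11.324·96.300723) / 1647.101136 = -31.779930
y = (32.664·96.300723 − -1294.953250·-31.284) / 1647.101136 = -22.685766

x=-31.780 y=-22.686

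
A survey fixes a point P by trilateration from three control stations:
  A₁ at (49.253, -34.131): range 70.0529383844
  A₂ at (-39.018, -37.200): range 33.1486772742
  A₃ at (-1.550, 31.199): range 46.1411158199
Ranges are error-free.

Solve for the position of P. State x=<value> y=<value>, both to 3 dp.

x=-17.272 y=-12.181

eq1: (x − 49.253)² + (y + 34.131)² = 70.0529383844²
eq2: (x + 39.018)² + (y + 37.200)² = 33.1486772742²
eq3: (x + 1.550)² + (y − 31.199)² = 46.1411158199²
eq2−eq1, eq2−eq3 (x²,y² cancel):
  176.542·x + 6.138·y = -3124.040525
  74.936·x + 136.798·y = -2960.631987
det = 176.542·136.798 − 6.138·74.936 = 23690.635348
x = (-3124.040525·136.798 − 6.138·-2960.631987) / 23690.635348 = -17.272231
y = (176.542·-2960.631987 − -3124.040525·74.936) / 23690.635348 = -12.180880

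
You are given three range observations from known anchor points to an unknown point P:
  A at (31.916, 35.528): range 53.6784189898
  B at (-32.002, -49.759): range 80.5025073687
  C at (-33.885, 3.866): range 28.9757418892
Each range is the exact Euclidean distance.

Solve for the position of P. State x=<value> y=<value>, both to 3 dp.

x=-21.482 y=30.053

eq1: (x − 31.916)² + (y − 35.528)² = 53.6784189898²
eq2: (x + 32.002)² + (y + 49.759)² = 80.5025073687²
eq3: (x + 33.885)² + (y − 3.866)² = 28.9757418892²
eq1−eq2, eq1−eq3 (x²,y² cancel):
  -127.836·x − 170.574·y = -2380.064782
  -131.602·x − 63.324·y = 924.048388
det = -127.836·-63.324 − -170.574·-131.602 = -14352.792684
x = (-2380.064782·-63.324 − -170.574·924.048388) / -14352.792684 = -21.482499
y = (-127.836·924.048388 − -2380.064782·-131.602) / -14352.792684 = 30.053241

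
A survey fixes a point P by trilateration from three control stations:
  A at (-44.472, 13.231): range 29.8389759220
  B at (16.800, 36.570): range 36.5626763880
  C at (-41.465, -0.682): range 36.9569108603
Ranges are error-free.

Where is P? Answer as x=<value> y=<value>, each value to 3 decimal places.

eq1: (x + 44.472)² + (y − 13.231)² = 29.8389759220²
eq2: (x − 16.800)² + (y − 36.570)² = 36.5626763880²
eq3: (x + 41.465)² + (y + 0.682)² = 36.9569108603²
eq3−eq2, eq3−eq1 (x²,y² cancel):
  116.530·x + 74.504·y = -71.222493
  -6.014·x + 27.826·y = 908.455572
det = 116.530·27.826 − 74.504·-6.014 = 3690.630836
x = (-71.222493·27.826 − 74.504·908.455572) / 3690.630836 = -18.876288
y = (116.530·908.455572 − -71.222493·-6.014) / 3690.630836 = 28.568015

x=-18.876 y=28.568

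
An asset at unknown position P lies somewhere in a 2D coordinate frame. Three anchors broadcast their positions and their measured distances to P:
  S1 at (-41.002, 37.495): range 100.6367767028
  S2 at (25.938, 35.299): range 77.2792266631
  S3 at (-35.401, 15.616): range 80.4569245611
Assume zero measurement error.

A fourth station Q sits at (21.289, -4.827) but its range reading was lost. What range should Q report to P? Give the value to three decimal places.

eq1: (x + 41.002)² + (y − 37.495)² = 100.6367767028²
eq2: (x − 25.938)² + (y − 35.299)² = 77.2792266631²
eq3: (x + 35.401)² + (y − 15.616)² = 80.4569245611²
eq1−eq3, eq1−eq2 (x²,y² cancel):
  11.202·x − 43.758·y = 2064.495343
  133.880·x − 4.392·y = 2987.442167
det = 11.202·-4.392 − -43.758·133.880 = 5809.121856
x = (2064.495343·-4.392 − -43.758·2987.442167) / 5809.121856 = 20.942448
y = (11.202·2987.442167 − 2064.495343·133.880) / 5809.121856 = -41.818594
|P − Q| = √((20.942448 − 21.289)² + (-41.818594 − -4.827)²) = 36.993217

36.993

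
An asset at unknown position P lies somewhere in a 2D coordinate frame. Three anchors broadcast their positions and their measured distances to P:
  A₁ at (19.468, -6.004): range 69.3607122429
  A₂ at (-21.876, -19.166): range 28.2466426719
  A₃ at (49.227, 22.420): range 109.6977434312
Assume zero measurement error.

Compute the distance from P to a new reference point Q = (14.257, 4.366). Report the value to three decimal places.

eq1: (x − 19.468)² + (y + 6.004)² = 69.3607122429²
eq2: (x + 21.876)² + (y + 19.166)² = 28.2466426719²
eq3: (x − 49.227)² + (y − 22.420)² = 109.6977434312²
eq3−eq1, eq3−eq2 (x²,y² cancel):
  -59.518·x − 56.848·y = 4711.783622
  -142.206·x − 83.172·y = 9155.663095
det = -59.518·-83.172 − -56.848·-142.206 = -3133.895592
x = (4711.783622·-83.172 − -56.848·9155.663095) / -3133.895592 = -41.032850
y = (-59.518·9155.663095 − 4711.783622·-142.206) / -3133.895592 = -39.923840
|P − Q| = √((-41.032850 − 14.257)² + (-39.923840 − 4.366)²) = 70.841778

70.842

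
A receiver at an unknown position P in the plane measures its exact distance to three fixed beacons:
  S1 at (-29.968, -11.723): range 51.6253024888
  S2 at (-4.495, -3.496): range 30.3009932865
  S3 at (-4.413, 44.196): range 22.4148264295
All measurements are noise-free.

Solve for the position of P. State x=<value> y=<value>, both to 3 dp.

x=6.629 y=24.689

eq1: (x + 29.968)² + (y + 11.723)² = 51.6253024888²
eq2: (x + 4.495)² + (y + 3.496)² = 30.3009932865²
eq3: (x + 4.413)² + (y − 44.196)² = 22.4148264295²
eq1−eq2, eq1−eq3 (x²,y² cancel):
  50.946·x + 16.454·y = 743.938951
  51.110·x + 111.838·y = 3099.998645
det = 50.946·111.838 − 16.454·51.110 = 4856.734808
x = (743.938951·111.838 − 16.454·3099.998645) / 4856.734808 = 6.628582
y = (50.946·3099.998645 − 743.938951·51.110) / 4856.734808 = 24.689388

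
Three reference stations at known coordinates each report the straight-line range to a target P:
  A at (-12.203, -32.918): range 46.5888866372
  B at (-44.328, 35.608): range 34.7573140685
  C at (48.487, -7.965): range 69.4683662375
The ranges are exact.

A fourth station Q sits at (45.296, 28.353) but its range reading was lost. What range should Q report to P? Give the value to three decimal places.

64.688

eq1: (x + 12.203)² + (y + 32.918)² = 46.5888866372²
eq2: (x + 44.328)² + (y − 35.608)² = 34.7573140685²
eq3: (x − 48.487)² + (y + 7.965)² = 69.4683662375²
eq3−eq2, eq3−eq1 (x²,y² cancel):
  -185.630·x + 87.146·y = 4436.253880
  -121.380·x − 49.906·y = 1473.407089
det = -185.630·-49.906 − 87.146·-121.380 = 19841.832260
x = (4436.253880·-49.906 − 87.146·1473.407089) / 19841.832260 = -17.629280
y = (-185.630·1473.407089 − 4436.253880·-121.380) / 19841.832260 = 13.353804
|P − Q| = √((-17.629280 − 45.296)² + (13.353804 − 28.353)²) = 64.688227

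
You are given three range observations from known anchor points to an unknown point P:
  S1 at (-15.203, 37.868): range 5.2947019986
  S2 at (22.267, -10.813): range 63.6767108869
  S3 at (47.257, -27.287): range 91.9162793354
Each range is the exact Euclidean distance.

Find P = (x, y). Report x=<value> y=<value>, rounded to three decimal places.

eq1: (x + 15.203)² + (y − 37.868)² = 5.2947019986²
eq2: (x − 22.267)² + (y + 10.813)² = 63.6767108869²
eq3: (x − 47.257)² + (y + 27.287)² = 91.9162793354²
eq3−eq1, eq3−eq2 (x²,y² cancel):
  -124.920·x + 130.310·y = 7107.880753
  -49.980·x + 32.948·y = 2028.814737
det = -124.920·32.948 − 130.310·-49.980 = 2397.029640
x = (7107.880753·32.948 − 130.310·2028.814737) / 2397.029640 = -12.592416
y = (-124.920·2028.814737 − 7107.880753·-49.980) / 2397.029640 = 42.474378

x=-12.592 y=42.474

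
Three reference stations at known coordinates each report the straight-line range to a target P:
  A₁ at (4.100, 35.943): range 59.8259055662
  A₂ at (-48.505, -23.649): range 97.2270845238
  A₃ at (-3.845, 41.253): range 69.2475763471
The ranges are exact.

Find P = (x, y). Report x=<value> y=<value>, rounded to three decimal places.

eq1: (x − 4.100)² + (y − 35.943)² = 59.8259055662²
eq2: (x + 48.505)² + (y + 23.649)² = 97.2270845238²
eq3: (x + 3.845)² + (y − 41.253)² = 69.2475763471²
eq2−eq3, eq2−eq1 (x²,y² cancel):
  89.320·x + 129.804·y = 3462.462943
  105.210·x + 119.184·y = 4270.666011
det = 89.320·119.184 − 129.804·105.210 = -3011.163960
x = (3462.462943·119.184 − 129.804·4270.666011) / -3011.163960 = 47.051356
y = (89.320·4270.666011 − 3462.462943·105.210) / -3011.163960 = -5.702168

x=47.051 y=-5.702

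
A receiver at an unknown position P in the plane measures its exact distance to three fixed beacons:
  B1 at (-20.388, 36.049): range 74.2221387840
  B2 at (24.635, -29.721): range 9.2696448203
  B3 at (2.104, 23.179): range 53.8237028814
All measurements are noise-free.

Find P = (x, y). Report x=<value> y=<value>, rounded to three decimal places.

eq1: (x + 20.388)² + (y − 36.049)² = 74.2221387840²
eq2: (x − 24.635)² + (y + 29.721)² = 9.2696448203²
eq3: (x − 2.104)² + (y − 23.179)² = 53.8237028814²
eq1−eq3, eq1−eq2 (x²,y² cancel):
  44.984·x − 25.740·y = 1438.426806
  90.046·x − 131.540·y = 5198.019692
det = 44.984·-131.540 − -25.740·90.046 = -3599.411320
x = (1438.426806·-131.540 − -25.740·5198.019692) / -3599.411320 = 15.395194
y = (44.984·5198.019692 − 1438.426806·90.046) / -3599.411320 = -28.977832

x=15.395 y=-28.978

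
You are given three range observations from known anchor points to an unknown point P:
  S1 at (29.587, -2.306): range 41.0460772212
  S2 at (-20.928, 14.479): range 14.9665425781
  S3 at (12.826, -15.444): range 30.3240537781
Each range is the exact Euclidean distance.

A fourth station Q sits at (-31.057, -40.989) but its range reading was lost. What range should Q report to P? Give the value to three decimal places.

48.494

eq1: (x − 29.587)² + (y + 2.306)² = 41.0460772212²
eq2: (x + 20.928)² + (y − 14.479)² = 14.9665425781²
eq3: (x − 12.826)² + (y + 15.444)² = 30.3240537781²
eq1−eq3, eq1−eq2 (x²,y² cancel):
  -33.522·x − 26.276·y = 287.547425
  -101.030·x + 33.570·y = 1227.697479
det = -33.522·33.570 − -26.276·-101.030 = -3779.997820
x = (287.547425·33.570 − -26.276·1227.697479) / -3779.997820 = -11.087823
y = (-33.522·1227.697479 − 287.547425·-101.030) / -3779.997820 = 3.202107
|P − Q| = √((-11.087823 − -31.057)² + (3.202107 − -40.989)²) = 48.493525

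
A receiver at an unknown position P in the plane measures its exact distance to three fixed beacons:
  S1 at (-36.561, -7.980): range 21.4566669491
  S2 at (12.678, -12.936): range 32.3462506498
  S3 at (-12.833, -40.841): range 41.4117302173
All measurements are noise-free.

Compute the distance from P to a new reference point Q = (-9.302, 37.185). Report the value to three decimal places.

eq1: (x + 36.561)² + (y + 7.980)² = 21.4566669491²
eq2: (x − 12.678)² + (y + 12.936)² = 32.3462506498²
eq3: (x + 12.833)² + (y + 40.841)² = 41.4117302173²
eq3−eq2, eq3−eq1 (x²,y² cancel):
  51.022·x + 55.810·y = -835.949922
  -47.456·x + 65.722·y = 822.256794
det = 51.022·65.722 − 55.810·-47.456 = 6001.787244
x = (-835.949922·65.722 − 55.810·822.256794) / 6001.787244 = -16.800071
y = (51.022·822.256794 − -835.949922·-47.456) / 6001.787244 = 0.380278
|P − Q| = √((-16.800071 − -9.302)² + (0.380278 − 37.185)²) = 37.560733

37.561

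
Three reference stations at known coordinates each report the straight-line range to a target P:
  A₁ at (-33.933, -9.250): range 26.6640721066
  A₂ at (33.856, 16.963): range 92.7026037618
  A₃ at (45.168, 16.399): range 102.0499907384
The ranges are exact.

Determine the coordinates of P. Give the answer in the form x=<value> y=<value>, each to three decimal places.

x=-43.487 y=-34.144

eq1: (x + 33.933)² + (y + 9.250)² = 26.6640721066²
eq2: (x − 33.856)² + (y − 16.963)² = 92.7026037618²
eq3: (x − 45.168)² + (y − 16.399)² = 102.0499907384²
eq1−eq3, eq1−eq2 (x²,y² cancel):
  158.202·x + 51.298·y = -8631.163432
  135.578·x + 52.426·y = -7685.838887
det = 158.202·52.426 − 51.298·135.578 = 1339.017808
x = (-8631.163432·52.426 − 51.298·-7685.838887) / 1339.017808 = -43.486510
y = (158.202·-7685.838887 − -8631.163432·135.578) / 1339.017808 = -34.143838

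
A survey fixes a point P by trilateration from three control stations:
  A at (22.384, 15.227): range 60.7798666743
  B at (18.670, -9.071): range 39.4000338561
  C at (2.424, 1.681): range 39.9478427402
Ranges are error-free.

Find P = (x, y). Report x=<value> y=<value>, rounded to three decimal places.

x=-9.740 y=-36.370

eq1: (x − 22.384)² + (y − 15.227)² = 60.7798666743²
eq2: (x − 18.670)² + (y + 9.071)² = 39.4000338561²
eq3: (x − 2.424)² + (y − 1.681)² = 39.9478427402²
eq2−eq1, eq2−eq3 (x²,y² cancel):
  7.428·x + 48.596·y = -1839.776481
  -32.492·x + 21.504·y = -465.617876
det = 7.428·21.504 − 48.596·-32.492 = 1738.712944
x = (-1839.776481·21.504 − 48.596·-465.617876) / 1738.712944 = -9.740186
y = (7.428·-465.617876 − -1839.776481·-32.492) / 1738.712944 = -36.369791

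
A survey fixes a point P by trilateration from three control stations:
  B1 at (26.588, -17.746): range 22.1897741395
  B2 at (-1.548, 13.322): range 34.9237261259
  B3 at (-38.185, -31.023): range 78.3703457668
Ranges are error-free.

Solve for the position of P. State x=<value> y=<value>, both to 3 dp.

eq1: (x − 26.588)² + (y + 17.746)² = 22.1897741395²
eq2: (x + 1.548)² + (y − 13.322)² = 34.9237261259²
eq3: (x + 38.185)² + (y + 31.023)² = 78.3703457668²
eq3−eq2, eq3−eq1 (x²,y² cancel):
  73.274·x + 88.690·y = 2681.595683
  129.546·x + 26.554·y = 4250.846525
det = 73.274·26.554 − 88.690·129.546 = -9543.716944
x = (2681.595683·26.554 − 88.690·4250.846525) / -9543.716944 = 32.042074
y = (73.274·4250.846525 − 2681.595683·129.546) / -9543.716944 = 3.763048

x=32.042 y=3.763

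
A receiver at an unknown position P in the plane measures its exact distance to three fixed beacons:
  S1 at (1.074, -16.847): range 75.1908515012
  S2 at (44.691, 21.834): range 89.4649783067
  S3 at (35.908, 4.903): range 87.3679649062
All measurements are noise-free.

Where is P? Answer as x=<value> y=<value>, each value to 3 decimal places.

x=-41.730 y=44.971

eq1: (x − 1.074)² + (y + 16.847)² = 75.1908515012²
eq2: (x − 44.691)² + (y − 21.834)² = 89.4649783067²
eq3: (x − 35.908)² + (y − 4.903)² = 87.3679649062²
eq3−eq1, eq3−eq2 (x²,y² cancel):
  -69.668·x − 43.500·y = 951.048154
  17.566·x + 33.862·y = 789.764112
det = -69.668·33.862 − -43.500·17.566 = -1594.976816
x = (951.048154·33.862 − -43.500·789.764112) / -1594.976816 = -41.730470
y = (-69.668·789.764112 − 951.048154·17.566) / -1594.976816 = 44.970809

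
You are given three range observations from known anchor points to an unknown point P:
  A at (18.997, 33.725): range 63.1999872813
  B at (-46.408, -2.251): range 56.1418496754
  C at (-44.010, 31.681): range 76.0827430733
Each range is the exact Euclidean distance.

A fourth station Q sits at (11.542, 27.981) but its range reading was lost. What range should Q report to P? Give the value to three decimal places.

56.126

eq1: (x − 18.997)² + (y − 33.725)² = 63.1999872813²
eq2: (x + 46.408)² + (y + 2.251)² = 56.1418496754²
eq3: (x + 44.010)² + (y − 31.681)² = 76.0827430733²
eq1−eq2, eq1−eq3 (x²,y² cancel):
  -130.810·x − 71.952·y = 1502.838938
  -126.014·x − 4.088·y = -352.041174
det = -130.810·-4.088 − -71.952·-126.014 = -8532.208048
x = (1502.838938·-4.088 − -71.952·-352.041174) / -8532.208048 = 3.688807
y = (-130.810·-352.041174 − 1502.838938·-126.014) / -8532.208048 = -27.593004
|P − Q| = √((3.688807 − 11.542)² + (-27.593004 − 27.981)²) = 56.126131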